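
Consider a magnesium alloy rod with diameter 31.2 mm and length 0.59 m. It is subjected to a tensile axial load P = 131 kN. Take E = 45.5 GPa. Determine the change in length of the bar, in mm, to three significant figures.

2.22 mm

A = 764.5 mm².
δ_mech = NL/(AE) = 131000·590/(764.5·45500) = 2.222 mm.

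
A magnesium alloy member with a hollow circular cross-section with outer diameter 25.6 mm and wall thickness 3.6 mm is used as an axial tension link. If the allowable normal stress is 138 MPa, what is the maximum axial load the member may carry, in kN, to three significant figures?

A = 248.8 mm².
P_max = σ_allow · A = 138 · 248.8 = 34340 N = 34.34 kN.

34.3 kN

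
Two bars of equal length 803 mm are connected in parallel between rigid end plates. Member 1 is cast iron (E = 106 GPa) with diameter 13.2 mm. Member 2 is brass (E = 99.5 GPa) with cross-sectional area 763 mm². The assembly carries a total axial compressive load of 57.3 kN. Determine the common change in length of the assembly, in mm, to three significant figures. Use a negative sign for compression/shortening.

-0.509 mm

A_1 = 136.8 mm².
Equal strain + equilibrium ⇒ each member carries load in proportion to AE: A₁E₁ = 14510000 N, A₂E₂ = 75920000 N, ΣAE = 90420000 N.
δ = PL/ΣAE = -57300·803/90420000 = -0.5088 mm.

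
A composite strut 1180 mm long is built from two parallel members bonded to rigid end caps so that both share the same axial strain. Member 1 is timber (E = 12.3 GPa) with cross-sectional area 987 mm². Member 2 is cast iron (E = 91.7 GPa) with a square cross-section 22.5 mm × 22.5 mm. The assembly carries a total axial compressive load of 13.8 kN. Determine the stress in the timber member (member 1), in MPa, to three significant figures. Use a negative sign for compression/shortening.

-2.90 MPa

A_2 = 506.2 mm².
Equal strain + equilibrium ⇒ each member carries load in proportion to AE: A₁E₁ = 12140000 N, A₂E₂ = 46420000 N, ΣAE = 58560000 N.
σ₁ = P·E₁/ΣAE = -13800·12300/58560000 = -2.898 MPa.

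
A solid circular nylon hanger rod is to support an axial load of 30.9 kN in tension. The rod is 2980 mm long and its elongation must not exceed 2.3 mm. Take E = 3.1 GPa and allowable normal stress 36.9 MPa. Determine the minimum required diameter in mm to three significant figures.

128 mm

Required area A ≥ P/σ_allow = 30900/36.9 = 837.4 mm².
For a solid circular section, d ≥ √(4A/π) = 32.65 mm.
Elongation limit: A ≥ PL/(Eδ_allow) = 30900·2980/(3100·2.3) = 12910 mm² ⇒ d ≥ 128.2 mm.
The elongation limit governs.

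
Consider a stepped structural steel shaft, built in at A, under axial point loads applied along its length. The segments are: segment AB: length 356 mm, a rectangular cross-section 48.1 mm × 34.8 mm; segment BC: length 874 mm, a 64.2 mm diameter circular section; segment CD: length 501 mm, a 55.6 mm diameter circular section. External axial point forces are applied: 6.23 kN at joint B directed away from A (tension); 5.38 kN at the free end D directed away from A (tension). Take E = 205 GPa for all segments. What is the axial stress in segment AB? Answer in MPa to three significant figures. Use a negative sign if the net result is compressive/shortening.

Internal axial forces (sectioning from the free end, tension +): N_CD = 5.38 kN, N_BC = 5.38 kN, N_AB = 11.61 kN.
A_AB = 1674 mm².
σ_AB = N_AB/A_AB = 11610/1674 = 6.936 MPa.

6.94 MPa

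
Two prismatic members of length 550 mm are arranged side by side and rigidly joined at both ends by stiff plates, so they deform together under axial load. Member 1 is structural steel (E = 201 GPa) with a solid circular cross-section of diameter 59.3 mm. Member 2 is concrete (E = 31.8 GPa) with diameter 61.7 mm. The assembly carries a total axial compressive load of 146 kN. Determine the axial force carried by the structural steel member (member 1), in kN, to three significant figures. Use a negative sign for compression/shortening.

-125 kN

A_1 = 2762 mm².
A_2 = 2990 mm².
Equal strain + equilibrium ⇒ each member carries load in proportion to AE: A₁E₁ = 555100000 N, A₂E₂ = 95080000 N, ΣAE = 650200000 N.
F₁ = P·A₁E₁/ΣAE = -146000·555100000/650200000 = -124700 N.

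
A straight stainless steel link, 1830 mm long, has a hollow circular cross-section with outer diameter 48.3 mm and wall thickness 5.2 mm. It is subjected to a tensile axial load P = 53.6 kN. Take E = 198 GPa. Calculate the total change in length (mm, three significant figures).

0.704 mm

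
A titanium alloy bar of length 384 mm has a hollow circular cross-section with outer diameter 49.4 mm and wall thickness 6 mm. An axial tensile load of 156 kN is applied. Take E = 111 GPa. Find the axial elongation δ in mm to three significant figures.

A = 818.1 mm².
δ_mech = NL/(AE) = 156000·384/(818.1·111000) = 0.6597 mm.

0.660 mm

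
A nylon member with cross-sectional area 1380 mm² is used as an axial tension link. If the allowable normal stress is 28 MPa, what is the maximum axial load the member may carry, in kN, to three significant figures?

38.6 kN

P_max = σ_allow · A = 28 · 1380 = 38640 N = 38.64 kN.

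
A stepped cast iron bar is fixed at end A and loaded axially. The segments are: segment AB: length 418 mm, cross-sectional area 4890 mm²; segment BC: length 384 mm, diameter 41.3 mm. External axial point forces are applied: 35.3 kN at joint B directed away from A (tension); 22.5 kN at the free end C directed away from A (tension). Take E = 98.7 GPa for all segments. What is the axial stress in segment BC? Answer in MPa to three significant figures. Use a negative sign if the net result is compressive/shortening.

Internal axial forces (sectioning from the free end, tension +): N_BC = 22.5 kN, N_AB = 57.8 kN.
A_BC = 1340 mm².
σ_BC = N_BC/A_BC = 22500/1340 = 16.8 MPa.

16.8 MPa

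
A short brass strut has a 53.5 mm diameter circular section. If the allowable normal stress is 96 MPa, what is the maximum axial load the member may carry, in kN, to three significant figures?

A = 2248 mm².
P_max = σ_allow · A = 96 · 2248 = 215800 N = 215.8 kN.

216 kN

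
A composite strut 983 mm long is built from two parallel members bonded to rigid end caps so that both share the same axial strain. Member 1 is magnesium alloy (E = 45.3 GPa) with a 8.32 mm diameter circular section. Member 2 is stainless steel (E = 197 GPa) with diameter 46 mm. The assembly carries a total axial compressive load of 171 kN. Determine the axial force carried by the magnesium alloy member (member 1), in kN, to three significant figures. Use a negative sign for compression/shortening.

-1.28 kN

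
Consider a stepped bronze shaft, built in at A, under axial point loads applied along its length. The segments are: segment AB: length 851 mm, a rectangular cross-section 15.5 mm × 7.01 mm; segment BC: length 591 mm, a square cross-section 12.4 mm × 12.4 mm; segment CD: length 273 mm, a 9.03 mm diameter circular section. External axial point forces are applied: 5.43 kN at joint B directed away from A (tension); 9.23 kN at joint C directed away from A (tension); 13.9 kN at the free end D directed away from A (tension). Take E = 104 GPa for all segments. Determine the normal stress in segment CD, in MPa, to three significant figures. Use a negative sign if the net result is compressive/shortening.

Internal axial forces (sectioning from the free end, tension +): N_CD = 13.9 kN, N_BC = 23.13 kN, N_AB = 28.56 kN.
A_CD = 64.04 mm².
σ_CD = N_CD/A_CD = 13900/64.04 = 217 MPa.

217 MPa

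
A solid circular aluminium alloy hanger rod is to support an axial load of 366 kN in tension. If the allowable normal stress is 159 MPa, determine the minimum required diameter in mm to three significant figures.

Required area A ≥ P/σ_allow = 366000/159 = 2302 mm².
For a solid circular section, d ≥ √(4A/π) = 54.14 mm.

54.1 mm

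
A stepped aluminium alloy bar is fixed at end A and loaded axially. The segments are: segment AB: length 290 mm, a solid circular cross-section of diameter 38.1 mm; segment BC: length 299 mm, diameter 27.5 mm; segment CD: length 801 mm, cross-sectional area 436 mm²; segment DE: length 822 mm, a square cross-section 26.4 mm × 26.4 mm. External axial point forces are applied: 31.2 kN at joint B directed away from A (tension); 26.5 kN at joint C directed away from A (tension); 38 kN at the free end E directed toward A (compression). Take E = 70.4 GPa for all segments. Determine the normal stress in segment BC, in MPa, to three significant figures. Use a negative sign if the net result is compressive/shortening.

-19.4 MPa

Internal axial forces (sectioning from the free end, tension +): N_DE = -38 kN, N_CD = -38 kN, N_BC = -11.5 kN, N_AB = 19.7 kN.
A_BC = 594 mm².
σ_BC = N_BC/A_BC = -11500/594 = -19.36 MPa.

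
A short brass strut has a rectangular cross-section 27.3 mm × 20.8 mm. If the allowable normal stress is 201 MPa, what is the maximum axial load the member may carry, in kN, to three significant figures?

A = 567.8 mm².
P_max = σ_allow · A = 201 · 567.8 = 114100 N = 114.1 kN.

114 kN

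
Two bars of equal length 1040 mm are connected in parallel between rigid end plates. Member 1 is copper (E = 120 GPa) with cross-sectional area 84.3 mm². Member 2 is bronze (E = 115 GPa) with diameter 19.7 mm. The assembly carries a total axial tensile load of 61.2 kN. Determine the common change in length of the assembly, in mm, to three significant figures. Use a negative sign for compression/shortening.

A_2 = 304.8 mm².
Equal strain + equilibrium ⇒ each member carries load in proportion to AE: A₁E₁ = 10120000 N, A₂E₂ = 35050000 N, ΣAE = 45170000 N.
δ = PL/ΣAE = 61200·1040/45170000 = 1.409 mm.

1.41 mm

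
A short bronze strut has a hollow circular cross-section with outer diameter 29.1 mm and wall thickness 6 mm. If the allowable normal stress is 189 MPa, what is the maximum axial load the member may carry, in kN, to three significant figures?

82.3 kN

A = 435.4 mm².
P_max = σ_allow · A = 189 · 435.4 = 82300 N = 82.3 kN.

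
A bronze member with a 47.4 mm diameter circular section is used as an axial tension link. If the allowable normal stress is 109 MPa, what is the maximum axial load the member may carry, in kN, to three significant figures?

192 kN

A = 1765 mm².
P_max = σ_allow · A = 109 · 1765 = 192300 N = 192.3 kN.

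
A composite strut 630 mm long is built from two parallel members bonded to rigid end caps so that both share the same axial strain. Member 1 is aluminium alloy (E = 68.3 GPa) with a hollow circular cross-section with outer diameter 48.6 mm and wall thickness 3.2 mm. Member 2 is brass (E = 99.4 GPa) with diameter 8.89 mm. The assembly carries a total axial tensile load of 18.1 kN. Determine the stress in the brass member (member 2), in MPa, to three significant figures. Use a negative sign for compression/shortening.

48.2 MPa

A_1 = 456.4 mm².
A_2 = 62.07 mm².
Equal strain + equilibrium ⇒ each member carries load in proportion to AE: A₁E₁ = 31170000 N, A₂E₂ = 6170000 N, ΣAE = 37340000 N.
σ₂ = P·E₂/ΣAE = 18100·99400/37340000 = 48.18 MPa.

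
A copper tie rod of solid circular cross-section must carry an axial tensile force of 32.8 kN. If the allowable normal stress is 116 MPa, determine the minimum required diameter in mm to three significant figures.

Required area A ≥ P/σ_allow = 32800/116 = 282.8 mm².
For a solid circular section, d ≥ √(4A/π) = 18.97 mm.

19.0 mm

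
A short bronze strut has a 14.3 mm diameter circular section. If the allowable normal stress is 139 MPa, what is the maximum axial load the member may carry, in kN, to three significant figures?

22.3 kN

A = 160.6 mm².
P_max = σ_allow · A = 139 · 160.6 = 22320 N = 22.32 kN.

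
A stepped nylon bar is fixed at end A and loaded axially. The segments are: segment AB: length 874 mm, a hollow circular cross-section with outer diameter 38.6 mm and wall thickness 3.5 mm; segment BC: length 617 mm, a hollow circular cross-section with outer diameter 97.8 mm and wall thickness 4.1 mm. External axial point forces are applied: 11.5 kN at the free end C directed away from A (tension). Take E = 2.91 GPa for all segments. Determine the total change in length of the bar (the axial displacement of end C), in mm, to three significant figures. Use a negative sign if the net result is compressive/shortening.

Internal axial forces (sectioning from the free end, tension +): N_BC = 11.5 kN, N_AB = 11.5 kN.
A_AB = 385.9 mm².
A_BC = 1207 mm².
δ_AB = 11500·874/(385.9·2910) = 8.949 mm
δ_BC = 11500·617/(1207·2910) = 2.02 mm
δ = Σδ_i = 10.97 mm.

11.0 mm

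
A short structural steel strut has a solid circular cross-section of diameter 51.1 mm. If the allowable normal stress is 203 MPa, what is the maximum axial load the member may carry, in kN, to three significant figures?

A = 2051 mm².
P_max = σ_allow · A = 203 · 2051 = 416300 N = 416.3 kN.

416 kN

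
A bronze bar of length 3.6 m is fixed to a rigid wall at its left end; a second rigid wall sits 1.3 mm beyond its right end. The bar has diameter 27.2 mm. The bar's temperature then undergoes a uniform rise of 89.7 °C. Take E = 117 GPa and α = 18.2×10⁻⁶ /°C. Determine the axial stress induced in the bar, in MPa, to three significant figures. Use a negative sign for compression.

-149 MPa

Free thermal expansion αLΔT = 18.2e-6 · 3600 · 89.7 = 5.877 mm.
The walls engage after the gap closes; constrained expansion = 5.877 − 1.3 = 4.577 mm.
The walls impose strain ε = −(4.577)/3600 = -1.2714e-03; σ = Eε = 117000 · -1.2714e-03 = -148.8 MPa.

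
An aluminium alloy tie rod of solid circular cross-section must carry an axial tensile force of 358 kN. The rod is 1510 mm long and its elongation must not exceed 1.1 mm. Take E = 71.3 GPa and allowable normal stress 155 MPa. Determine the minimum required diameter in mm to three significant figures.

Required area A ≥ P/σ_allow = 358000/155 = 2310 mm².
For a solid circular section, d ≥ √(4A/π) = 54.23 mm.
Elongation limit: A ≥ PL/(Eδ_allow) = 358000·1510/(71300·1.1) = 6893 mm² ⇒ d ≥ 93.68 mm.
The elongation limit governs.

93.7 mm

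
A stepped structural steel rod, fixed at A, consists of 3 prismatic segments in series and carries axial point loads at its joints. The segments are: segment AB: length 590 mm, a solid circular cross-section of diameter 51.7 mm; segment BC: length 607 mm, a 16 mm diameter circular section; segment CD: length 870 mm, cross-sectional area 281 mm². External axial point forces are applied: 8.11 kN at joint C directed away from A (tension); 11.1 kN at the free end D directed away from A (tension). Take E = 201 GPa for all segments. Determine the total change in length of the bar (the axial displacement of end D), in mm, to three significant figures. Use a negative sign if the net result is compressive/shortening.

Internal axial forces (sectioning from the free end, tension +): N_CD = 11.1 kN, N_BC = 19.21 kN, N_AB = 19.21 kN.
A_AB = 2099 mm².
A_BC = 201.1 mm².
δ_AB = 19210·590/(2099·201000) = 0.02686 mm
δ_BC = 19210·607/(201.1·201000) = 0.2885 mm
δ_CD = 11100·870/(281·201000) = 0.171 mm
δ = Σδ_i = 0.4864 mm.

0.486 mm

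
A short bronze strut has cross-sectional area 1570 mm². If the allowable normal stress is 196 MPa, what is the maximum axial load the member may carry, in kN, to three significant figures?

308 kN

P_max = σ_allow · A = 196 · 1570 = 307700 N = 307.7 kN.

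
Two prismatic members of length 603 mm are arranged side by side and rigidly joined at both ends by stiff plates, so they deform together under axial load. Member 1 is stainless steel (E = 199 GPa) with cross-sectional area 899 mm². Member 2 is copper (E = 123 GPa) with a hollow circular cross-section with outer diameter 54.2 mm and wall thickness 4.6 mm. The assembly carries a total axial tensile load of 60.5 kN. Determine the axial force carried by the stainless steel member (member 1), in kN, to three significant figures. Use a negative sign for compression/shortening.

40.5 kN

A_2 = 716.8 mm².
Equal strain + equilibrium ⇒ each member carries load in proportion to AE: A₁E₁ = 178900000 N, A₂E₂ = 88160000 N, ΣAE = 267100000 N.
F₁ = P·A₁E₁/ΣAE = 60500·178900000/267100000 = 40530 N.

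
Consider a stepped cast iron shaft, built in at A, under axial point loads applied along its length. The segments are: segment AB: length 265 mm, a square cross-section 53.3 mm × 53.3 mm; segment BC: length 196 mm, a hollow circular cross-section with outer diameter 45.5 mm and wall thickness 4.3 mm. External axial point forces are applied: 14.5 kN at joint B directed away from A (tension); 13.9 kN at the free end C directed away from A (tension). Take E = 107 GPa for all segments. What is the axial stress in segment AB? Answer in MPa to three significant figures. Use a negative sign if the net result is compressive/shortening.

Internal axial forces (sectioning from the free end, tension +): N_BC = 13.9 kN, N_AB = 28.4 kN.
A_AB = 2841 mm².
σ_AB = N_AB/A_AB = 28400/2841 = 9.997 MPa.

10.0 MPa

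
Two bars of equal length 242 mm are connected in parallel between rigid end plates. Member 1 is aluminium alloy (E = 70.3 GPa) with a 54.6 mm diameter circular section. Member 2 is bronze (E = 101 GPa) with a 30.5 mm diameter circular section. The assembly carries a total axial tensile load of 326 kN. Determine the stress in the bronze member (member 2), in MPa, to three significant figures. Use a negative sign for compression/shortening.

138 MPa

A_1 = 2341 mm².
A_2 = 730.6 mm².
Equal strain + equilibrium ⇒ each member carries load in proportion to AE: A₁E₁ = 164600000 N, A₂E₂ = 73790000 N, ΣAE = 238400000 N.
σ₂ = P·E₂/ΣAE = 326000·101000/238400000 = 138.1 MPa.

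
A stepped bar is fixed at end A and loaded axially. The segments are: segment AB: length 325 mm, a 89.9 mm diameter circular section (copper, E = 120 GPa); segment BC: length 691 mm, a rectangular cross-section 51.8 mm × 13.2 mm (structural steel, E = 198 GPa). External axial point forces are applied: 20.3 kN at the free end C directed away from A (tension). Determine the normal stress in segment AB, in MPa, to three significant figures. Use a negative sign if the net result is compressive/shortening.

3.20 MPa

Internal axial forces (sectioning from the free end, tension +): N_BC = 20.3 kN, N_AB = 20.3 kN.
A_AB = 6348 mm².
σ_AB = N_AB/A_AB = 20300/6348 = 3.198 MPa.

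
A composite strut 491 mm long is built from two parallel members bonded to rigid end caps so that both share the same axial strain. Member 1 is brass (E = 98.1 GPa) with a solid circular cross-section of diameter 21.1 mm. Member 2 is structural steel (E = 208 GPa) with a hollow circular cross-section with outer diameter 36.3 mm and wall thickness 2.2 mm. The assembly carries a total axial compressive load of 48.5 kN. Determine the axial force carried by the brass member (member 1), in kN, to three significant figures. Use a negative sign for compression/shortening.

A_1 = 349.7 mm².
A_2 = 235.7 mm².
Equal strain + equilibrium ⇒ each member carries load in proportion to AE: A₁E₁ = 34300000 N, A₂E₂ = 49020000 N, ΣAE = 83320000 N.
F₁ = P·A₁E₁/ΣAE = -48500·34300000/83320000 = -19970 N.

-20.0 kN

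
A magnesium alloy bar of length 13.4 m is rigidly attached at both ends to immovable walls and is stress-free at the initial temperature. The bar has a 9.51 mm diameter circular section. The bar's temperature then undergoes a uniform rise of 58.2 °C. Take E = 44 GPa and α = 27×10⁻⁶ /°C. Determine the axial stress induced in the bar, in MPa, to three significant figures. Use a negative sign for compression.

Free thermal expansion αLΔT = 27e-6 · 13400 · 58.2 = 21.06 mm.
The walls impose strain ε = −(21.06)/13400 = -1.5714e-03; σ = Eε = 44000 · -1.5714e-03 = -69.14 MPa.

-69.1 MPa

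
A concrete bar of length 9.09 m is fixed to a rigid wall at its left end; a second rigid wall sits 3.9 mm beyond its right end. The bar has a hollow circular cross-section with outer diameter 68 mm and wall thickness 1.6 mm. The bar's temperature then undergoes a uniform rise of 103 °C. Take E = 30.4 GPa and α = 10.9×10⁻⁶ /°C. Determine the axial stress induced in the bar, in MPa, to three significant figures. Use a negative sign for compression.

-21.1 MPa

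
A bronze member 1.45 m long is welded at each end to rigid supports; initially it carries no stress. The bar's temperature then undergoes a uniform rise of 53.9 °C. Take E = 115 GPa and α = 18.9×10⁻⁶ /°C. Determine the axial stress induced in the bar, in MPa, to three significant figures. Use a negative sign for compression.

Free thermal expansion αLΔT = 18.9e-6 · 1450 · 53.9 = 1.477 mm.
The walls impose strain ε = −(1.477)/1450 = -1.0187e-03; σ = Eε = 115000 · -1.0187e-03 = -117.2 MPa.

-117 MPa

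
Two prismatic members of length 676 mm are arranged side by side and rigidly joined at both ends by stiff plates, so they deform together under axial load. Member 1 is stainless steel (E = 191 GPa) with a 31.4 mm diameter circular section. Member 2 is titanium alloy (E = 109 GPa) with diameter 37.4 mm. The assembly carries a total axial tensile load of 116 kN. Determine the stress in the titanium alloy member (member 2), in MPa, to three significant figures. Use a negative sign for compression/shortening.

A_1 = 774.4 mm².
A_2 = 1099 mm².
Equal strain + equilibrium ⇒ each member carries load in proportion to AE: A₁E₁ = 147900000 N, A₂E₂ = 119700000 N, ΣAE = 267700000 N.
σ₂ = P·E₂/ΣAE = 116000·109000/267700000 = 47.24 MPa.

47.2 MPa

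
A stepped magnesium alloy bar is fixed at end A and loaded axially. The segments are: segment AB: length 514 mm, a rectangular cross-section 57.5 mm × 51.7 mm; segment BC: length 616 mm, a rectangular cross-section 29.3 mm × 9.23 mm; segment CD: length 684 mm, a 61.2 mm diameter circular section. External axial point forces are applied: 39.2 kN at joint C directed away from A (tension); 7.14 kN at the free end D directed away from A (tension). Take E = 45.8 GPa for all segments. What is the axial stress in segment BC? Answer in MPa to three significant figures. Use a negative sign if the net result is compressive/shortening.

171 MPa

Internal axial forces (sectioning from the free end, tension +): N_CD = 7.14 kN, N_BC = 46.34 kN, N_AB = 46.34 kN.
A_BC = 270.4 mm².
σ_BC = N_BC/A_BC = 46340/270.4 = 171.4 MPa.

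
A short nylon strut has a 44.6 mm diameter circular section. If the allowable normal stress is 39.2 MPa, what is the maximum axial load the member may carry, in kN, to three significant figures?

A = 1562 mm².
P_max = σ_allow · A = 39.2 · 1562 = 61240 N = 61.24 kN.

61.2 kN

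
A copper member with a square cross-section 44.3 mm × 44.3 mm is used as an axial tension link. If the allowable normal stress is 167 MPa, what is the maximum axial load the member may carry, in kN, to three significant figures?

A = 1962 mm².
P_max = σ_allow · A = 167 · 1962 = 327700 N = 327.7 kN.

328 kN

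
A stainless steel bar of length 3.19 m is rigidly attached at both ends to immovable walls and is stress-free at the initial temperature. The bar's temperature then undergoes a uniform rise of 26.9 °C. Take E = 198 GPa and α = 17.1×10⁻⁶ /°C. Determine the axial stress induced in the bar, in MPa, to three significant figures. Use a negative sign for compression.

-91.1 MPa

Free thermal expansion αLΔT = 17.1e-6 · 3190 · 26.9 = 1.467 mm.
The walls impose strain ε = −(1.467)/3190 = -4.5999e-04; σ = Eε = 198000 · -4.5999e-04 = -91.08 MPa.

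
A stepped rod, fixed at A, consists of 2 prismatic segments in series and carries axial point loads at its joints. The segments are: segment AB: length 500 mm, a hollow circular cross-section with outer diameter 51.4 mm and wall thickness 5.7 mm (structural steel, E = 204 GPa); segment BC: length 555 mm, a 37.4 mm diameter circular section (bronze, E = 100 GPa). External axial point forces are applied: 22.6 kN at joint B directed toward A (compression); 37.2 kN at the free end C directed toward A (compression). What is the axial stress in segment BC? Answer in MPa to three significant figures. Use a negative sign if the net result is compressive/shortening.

-33.9 MPa

Internal axial forces (sectioning from the free end, tension +): N_BC = -37.2 kN, N_AB = -59.8 kN.
A_BC = 1099 mm².
σ_BC = N_BC/A_BC = -37200/1099 = -33.86 MPa.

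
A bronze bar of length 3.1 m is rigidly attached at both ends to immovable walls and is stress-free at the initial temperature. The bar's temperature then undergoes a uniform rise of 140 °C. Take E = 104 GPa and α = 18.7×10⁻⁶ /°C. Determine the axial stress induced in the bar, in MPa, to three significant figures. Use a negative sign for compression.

-272 MPa

Free thermal expansion αLΔT = 18.7e-6 · 3100 · 140 = 8.116 mm.
The walls impose strain ε = −(8.116)/3100 = -2.6180e-03; σ = Eε = 104000 · -2.6180e-03 = -272.3 MPa.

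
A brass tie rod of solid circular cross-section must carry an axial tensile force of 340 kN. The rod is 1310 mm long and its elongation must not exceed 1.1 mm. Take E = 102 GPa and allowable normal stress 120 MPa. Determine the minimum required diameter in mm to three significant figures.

71.1 mm

Required area A ≥ P/σ_allow = 340000/120 = 2833 mm².
For a solid circular section, d ≥ √(4A/π) = 60.06 mm.
Elongation limit: A ≥ PL/(Eδ_allow) = 340000·1310/(102000·1.1) = 3970 mm² ⇒ d ≥ 71.09 mm.
The elongation limit governs.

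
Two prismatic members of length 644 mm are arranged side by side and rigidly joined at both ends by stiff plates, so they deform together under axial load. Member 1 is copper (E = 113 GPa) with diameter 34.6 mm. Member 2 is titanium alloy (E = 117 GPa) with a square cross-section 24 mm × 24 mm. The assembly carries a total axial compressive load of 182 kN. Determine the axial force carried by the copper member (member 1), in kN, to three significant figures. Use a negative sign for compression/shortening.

-111 kN

A_1 = 940.2 mm².
A_2 = 576 mm².
Equal strain + equilibrium ⇒ each member carries load in proportion to AE: A₁E₁ = 106200000 N, A₂E₂ = 67390000 N, ΣAE = 173600000 N.
F₁ = P·A₁E₁/ΣAE = -182000·106200000/173600000 = -111400 N.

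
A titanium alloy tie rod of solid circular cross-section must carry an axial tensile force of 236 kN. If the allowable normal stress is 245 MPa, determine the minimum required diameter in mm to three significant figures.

35.0 mm

Required area A ≥ P/σ_allow = 236000/245 = 963.3 mm².
For a solid circular section, d ≥ √(4A/π) = 35.02 mm.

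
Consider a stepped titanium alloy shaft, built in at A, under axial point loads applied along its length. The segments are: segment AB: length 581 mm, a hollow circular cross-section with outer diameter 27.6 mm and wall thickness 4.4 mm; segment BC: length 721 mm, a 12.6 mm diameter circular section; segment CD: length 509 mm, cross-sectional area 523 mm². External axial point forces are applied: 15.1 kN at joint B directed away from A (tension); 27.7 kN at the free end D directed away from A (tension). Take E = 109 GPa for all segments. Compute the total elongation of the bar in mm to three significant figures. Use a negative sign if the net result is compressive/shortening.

2.43 mm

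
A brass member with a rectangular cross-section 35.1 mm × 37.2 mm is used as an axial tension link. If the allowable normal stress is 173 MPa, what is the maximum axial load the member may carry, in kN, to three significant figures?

226 kN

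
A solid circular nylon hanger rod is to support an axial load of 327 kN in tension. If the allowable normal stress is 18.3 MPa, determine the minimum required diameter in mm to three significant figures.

151 mm

Required area A ≥ P/σ_allow = 327000/18.3 = 17870 mm².
For a solid circular section, d ≥ √(4A/π) = 150.8 mm.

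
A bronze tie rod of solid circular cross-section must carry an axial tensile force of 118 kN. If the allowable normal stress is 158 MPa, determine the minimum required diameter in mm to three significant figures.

30.8 mm

Required area A ≥ P/σ_allow = 118000/158 = 746.8 mm².
For a solid circular section, d ≥ √(4A/π) = 30.84 mm.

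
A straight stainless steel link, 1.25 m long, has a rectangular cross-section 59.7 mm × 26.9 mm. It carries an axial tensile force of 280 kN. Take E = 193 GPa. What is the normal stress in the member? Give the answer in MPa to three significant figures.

174 MPa

A = 1606 mm².
σ = N/A = 280000/1606 = 174.4 MPa.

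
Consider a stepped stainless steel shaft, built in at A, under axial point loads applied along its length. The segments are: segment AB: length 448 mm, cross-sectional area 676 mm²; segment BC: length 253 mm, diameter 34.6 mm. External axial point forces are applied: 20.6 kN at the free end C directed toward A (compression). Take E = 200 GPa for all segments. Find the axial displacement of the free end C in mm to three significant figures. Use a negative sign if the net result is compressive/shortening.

Internal axial forces (sectioning from the free end, tension +): N_BC = -20.6 kN, N_AB = -20.6 kN.
A_BC = 940.2 mm².
δ_AB = -20600·448/(676·200000) = -0.06826 mm
δ_BC = -20600·253/(940.2·200000) = -0.02772 mm
δ = Σδ_i = -0.09598 mm.

-0.0960 mm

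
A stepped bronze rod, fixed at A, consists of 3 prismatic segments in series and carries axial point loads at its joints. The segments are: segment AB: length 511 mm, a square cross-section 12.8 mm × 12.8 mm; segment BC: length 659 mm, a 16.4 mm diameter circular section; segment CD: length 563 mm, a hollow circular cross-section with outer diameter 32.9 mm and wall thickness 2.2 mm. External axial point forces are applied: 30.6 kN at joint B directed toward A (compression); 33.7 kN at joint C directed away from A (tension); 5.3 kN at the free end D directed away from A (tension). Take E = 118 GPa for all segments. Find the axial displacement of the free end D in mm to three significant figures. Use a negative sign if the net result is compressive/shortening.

Internal axial forces (sectioning from the free end, tension +): N_CD = 5.3 kN, N_BC = 39 kN, N_AB = 8.4 kN.
A_AB = 163.8 mm².
A_BC = 211.2 mm².
A_CD = 212.2 mm².
δ_AB = 8400·511/(163.8·118000) = 0.222 mm
δ_BC = 39000·659/(211.2·118000) = 1.031 mm
δ_CD = 5300·563/(212.2·118000) = 0.1192 mm
δ = Σδ_i = 1.372 mm.

1.37 mm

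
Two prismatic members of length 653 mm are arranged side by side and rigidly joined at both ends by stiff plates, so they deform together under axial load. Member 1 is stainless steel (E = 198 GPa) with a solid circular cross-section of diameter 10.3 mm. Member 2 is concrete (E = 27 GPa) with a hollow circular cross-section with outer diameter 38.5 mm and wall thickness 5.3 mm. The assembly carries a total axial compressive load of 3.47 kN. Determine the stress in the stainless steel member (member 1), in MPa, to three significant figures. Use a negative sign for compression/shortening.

-21.9 MPa

A_1 = 83.32 mm².
A_2 = 552.8 mm².
Equal strain + equilibrium ⇒ each member carries load in proportion to AE: A₁E₁ = 16500000 N, A₂E₂ = 14930000 N, ΣAE = 31420000 N.
σ₁ = P·E₁/ΣAE = -3470·198000/31420000 = -21.86 MPa.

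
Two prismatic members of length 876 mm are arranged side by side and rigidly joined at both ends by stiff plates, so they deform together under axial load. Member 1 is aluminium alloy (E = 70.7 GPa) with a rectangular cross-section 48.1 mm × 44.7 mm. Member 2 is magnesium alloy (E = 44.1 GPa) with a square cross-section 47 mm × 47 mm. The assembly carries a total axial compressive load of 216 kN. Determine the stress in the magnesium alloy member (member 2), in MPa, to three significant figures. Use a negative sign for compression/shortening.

-38.2 MPa

A_1 = 2150 mm².
A_2 = 2209 mm².
Equal strain + equilibrium ⇒ each member carries load in proportion to AE: A₁E₁ = 152000000 N, A₂E₂ = 97420000 N, ΣAE = 249400000 N.
σ₂ = P·E₂/ΣAE = -216000·44100/249400000 = -38.19 MPa.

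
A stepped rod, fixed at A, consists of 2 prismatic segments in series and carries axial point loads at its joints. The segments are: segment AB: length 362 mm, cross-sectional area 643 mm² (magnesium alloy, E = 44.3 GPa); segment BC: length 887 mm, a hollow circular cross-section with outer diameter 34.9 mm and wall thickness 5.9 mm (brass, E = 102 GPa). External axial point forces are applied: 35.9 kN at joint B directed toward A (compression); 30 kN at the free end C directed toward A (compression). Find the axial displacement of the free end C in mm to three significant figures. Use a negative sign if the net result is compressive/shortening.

Internal axial forces (sectioning from the free end, tension +): N_BC = -30 kN, N_AB = -65.9 kN.
A_BC = 537.5 mm².
δ_AB = -65900·362/(643·44300) = -0.8375 mm
δ_BC = -30000·887/(537.5·102000) = -0.4853 mm
δ = Σδ_i = -1.323 mm.

-1.32 mm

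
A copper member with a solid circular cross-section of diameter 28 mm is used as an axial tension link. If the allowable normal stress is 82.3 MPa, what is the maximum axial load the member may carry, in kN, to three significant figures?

A = 615.8 mm².
P_max = σ_allow · A = 82.3 · 615.8 = 50680 N = 50.68 kN.

50.7 kN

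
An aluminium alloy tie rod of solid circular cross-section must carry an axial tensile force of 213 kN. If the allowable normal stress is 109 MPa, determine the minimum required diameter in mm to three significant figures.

49.9 mm

Required area A ≥ P/σ_allow = 213000/109 = 1954 mm².
For a solid circular section, d ≥ √(4A/π) = 49.88 mm.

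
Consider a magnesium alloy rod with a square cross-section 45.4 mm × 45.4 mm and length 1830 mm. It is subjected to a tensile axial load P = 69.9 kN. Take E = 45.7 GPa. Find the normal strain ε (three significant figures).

A = 2061 mm².
σ = N/A = 33.91 MPa; ε = σ/E = 33.91/45700 = 7.421e-04.

7.42e-04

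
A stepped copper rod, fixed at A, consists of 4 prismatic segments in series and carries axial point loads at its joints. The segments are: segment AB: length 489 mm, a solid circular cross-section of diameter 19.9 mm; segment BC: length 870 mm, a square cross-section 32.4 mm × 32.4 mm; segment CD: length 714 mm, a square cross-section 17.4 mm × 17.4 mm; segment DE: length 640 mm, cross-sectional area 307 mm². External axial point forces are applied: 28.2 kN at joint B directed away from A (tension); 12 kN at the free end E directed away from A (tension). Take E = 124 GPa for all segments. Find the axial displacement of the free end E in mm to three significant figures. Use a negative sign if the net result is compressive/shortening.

1.02 mm

Internal axial forces (sectioning from the free end, tension +): N_DE = 12 kN, N_CD = 12 kN, N_BC = 12 kN, N_AB = 40.2 kN.
A_AB = 311 mm².
A_BC = 1050 mm².
A_CD = 302.8 mm².
δ_AB = 40200·489/(311·124000) = 0.5097 mm
δ_BC = 12000·870/(1050·124000) = 0.0802 mm
δ_CD = 12000·714/(302.8·124000) = 0.2282 mm
δ_DE = 12000·640/(307·124000) = 0.2017 mm
δ = Σδ_i = 1.02 mm.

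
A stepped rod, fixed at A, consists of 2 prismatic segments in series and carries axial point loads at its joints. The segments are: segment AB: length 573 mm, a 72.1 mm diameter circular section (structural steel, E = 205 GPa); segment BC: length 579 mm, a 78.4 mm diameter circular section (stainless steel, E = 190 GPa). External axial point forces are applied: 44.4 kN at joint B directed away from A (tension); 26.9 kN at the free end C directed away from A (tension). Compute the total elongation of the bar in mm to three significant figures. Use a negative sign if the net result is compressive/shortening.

0.0658 mm

Internal axial forces (sectioning from the free end, tension +): N_BC = 26.9 kN, N_AB = 71.3 kN.
A_AB = 4083 mm².
A_BC = 4827 mm².
δ_AB = 71300·573/(4083·205000) = 0.04881 mm
δ_BC = 26900·579/(4827·190000) = 0.01698 mm
δ = Σδ_i = 0.06579 mm.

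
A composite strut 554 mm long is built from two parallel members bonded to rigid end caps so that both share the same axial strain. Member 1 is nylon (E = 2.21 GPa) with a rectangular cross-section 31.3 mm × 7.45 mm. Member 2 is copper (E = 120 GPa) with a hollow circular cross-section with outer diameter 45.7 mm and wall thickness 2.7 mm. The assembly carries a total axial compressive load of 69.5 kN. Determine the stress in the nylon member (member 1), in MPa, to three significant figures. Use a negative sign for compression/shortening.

-3.47 MPa

A_1 = 233.2 mm².
A_2 = 364.7 mm².
Equal strain + equilibrium ⇒ each member carries load in proportion to AE: A₁E₁ = 515300 N, A₂E₂ = 43770000 N, ΣAE = 44280000 N.
σ₁ = P·E₁/ΣAE = -69500·2210/44280000 = -3.468 MPa.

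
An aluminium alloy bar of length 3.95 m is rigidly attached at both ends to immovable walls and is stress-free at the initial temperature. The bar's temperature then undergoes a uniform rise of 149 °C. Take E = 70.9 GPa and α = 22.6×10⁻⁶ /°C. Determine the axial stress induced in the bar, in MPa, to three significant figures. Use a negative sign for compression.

Free thermal expansion αLΔT = 22.6e-6 · 3950 · 149 = 13.3 mm.
The walls impose strain ε = −(13.3)/3950 = -3.3674e-03; σ = Eε = 70900 · -3.3674e-03 = -238.7 MPa.

-239 MPa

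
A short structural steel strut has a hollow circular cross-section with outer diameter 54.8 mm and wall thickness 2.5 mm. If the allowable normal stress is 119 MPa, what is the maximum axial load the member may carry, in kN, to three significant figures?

48.9 kN

A = 410.8 mm².
P_max = σ_allow · A = 119 · 410.8 = 48880 N = 48.88 kN.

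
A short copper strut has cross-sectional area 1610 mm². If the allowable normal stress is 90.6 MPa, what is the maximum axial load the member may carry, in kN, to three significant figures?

P_max = σ_allow · A = 90.6 · 1610 = 145900 N = 145.9 kN.

146 kN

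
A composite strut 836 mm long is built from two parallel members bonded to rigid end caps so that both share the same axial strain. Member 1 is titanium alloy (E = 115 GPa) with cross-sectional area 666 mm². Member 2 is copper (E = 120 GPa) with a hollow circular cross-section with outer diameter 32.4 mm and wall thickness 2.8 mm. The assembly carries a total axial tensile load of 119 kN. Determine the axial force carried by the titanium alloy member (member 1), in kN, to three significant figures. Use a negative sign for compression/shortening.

A_2 = 260.4 mm².
Equal strain + equilibrium ⇒ each member carries load in proportion to AE: A₁E₁ = 76590000 N, A₂E₂ = 31250000 N, ΣAE = 107800000 N.
F₁ = P·A₁E₁/ΣAE = 119000·76590000/107800000 = 84520 N.

84.5 kN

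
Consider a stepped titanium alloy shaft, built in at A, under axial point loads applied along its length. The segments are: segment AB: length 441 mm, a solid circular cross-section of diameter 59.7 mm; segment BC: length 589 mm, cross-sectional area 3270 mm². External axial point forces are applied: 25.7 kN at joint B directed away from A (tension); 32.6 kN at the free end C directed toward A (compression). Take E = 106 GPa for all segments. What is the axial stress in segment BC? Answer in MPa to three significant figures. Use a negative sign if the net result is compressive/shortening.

-9.97 MPa

Internal axial forces (sectioning from the free end, tension +): N_BC = -32.6 kN, N_AB = -6.9 kN.
σ_BC = N_BC/A_BC = -32600/3270 = -9.969 MPa.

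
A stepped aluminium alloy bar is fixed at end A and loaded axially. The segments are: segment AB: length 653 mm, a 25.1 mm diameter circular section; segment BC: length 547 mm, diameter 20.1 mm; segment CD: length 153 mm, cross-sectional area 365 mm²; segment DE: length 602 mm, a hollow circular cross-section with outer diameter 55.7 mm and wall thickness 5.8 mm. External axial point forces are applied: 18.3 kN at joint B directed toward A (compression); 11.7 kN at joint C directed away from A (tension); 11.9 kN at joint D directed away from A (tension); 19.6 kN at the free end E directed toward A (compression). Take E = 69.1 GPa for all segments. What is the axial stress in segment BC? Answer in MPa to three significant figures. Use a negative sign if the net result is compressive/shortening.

12.6 MPa

Internal axial forces (sectioning from the free end, tension +): N_DE = -19.6 kN, N_CD = -7.7 kN, N_BC = 4 kN, N_AB = -14.3 kN.
A_BC = 317.3 mm².
σ_BC = N_BC/A_BC = 4000/317.3 = 12.61 MPa.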